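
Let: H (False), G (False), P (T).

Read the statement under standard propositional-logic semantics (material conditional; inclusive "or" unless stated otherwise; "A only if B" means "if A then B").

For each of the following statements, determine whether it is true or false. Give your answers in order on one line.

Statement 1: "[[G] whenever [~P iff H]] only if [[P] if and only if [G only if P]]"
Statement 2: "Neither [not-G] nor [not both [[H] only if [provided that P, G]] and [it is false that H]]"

Statement 1: Parsed as ((not P iff H) -> G) -> (P iff (G -> P))

not P = not True = False
not P iff H = False iff False = True
(not P iff H) -> G = True -> False = False
G -> P = False -> True = True
P iff (G -> P) = True iff True = True
((not P iff H) -> G) -> (P iff (G -> P)) = False -> True = True
Thus Statement 1 is true.

Statement 2: Formalization: not G nor ((H -> (P -> G)) nand not H)

not G = not False = True
P -> G = True -> False = False
H -> (P -> G) = False -> False = True
not H = not False = True
(H -> (P -> G)) nand not H = True nand True = False
not G nor ((H -> (P -> G)) nand not H) = True nor False = False
So Statement 2 is false.

Statement 1 True, Statement 2 False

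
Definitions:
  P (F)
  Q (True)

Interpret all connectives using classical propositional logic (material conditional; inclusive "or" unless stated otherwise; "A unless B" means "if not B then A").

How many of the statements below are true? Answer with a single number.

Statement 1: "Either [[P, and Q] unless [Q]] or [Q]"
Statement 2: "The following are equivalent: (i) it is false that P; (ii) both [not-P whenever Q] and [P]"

Statement 1: In symbols: ((P ∧ Q) ∨ Q) ∨ Q

P ∧ Q = F ∧ T = F
(P ∧ Q) ∨ Q = F ∨ T = T
((P ∧ Q) ∨ Q) ∨ Q = T ∨ T = T
So Statement 1 is true.

Statement 2: This is ¬P ↔ ((Q → ¬P) ∧ P).

¬P = ¬F = T
¬P = ¬F = T
Q → ¬P = T → T = T
(Q → ¬P) ∧ P = T ∧ F = F
¬P ↔ ((Q → ¬P) ∧ P) = T ↔ F = F
Thus Statement 2 is false.

True statements: 1 (Statement 1).

1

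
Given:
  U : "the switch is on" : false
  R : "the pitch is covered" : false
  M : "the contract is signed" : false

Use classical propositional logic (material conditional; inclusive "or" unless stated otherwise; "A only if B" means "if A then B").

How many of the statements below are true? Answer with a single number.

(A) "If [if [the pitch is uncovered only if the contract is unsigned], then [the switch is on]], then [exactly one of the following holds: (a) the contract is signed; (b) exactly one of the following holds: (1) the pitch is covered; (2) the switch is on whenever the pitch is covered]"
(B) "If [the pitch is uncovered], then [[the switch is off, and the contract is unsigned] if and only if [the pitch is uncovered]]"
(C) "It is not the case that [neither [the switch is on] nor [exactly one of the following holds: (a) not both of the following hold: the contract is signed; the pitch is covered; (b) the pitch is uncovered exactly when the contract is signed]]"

(A): Formalization: ((~R -> ~M) -> U) -> (M xor (R xor (R -> U)))

~R = ~F = T
~M = ~F = T
~R -> ~M = T -> T = T
(~R -> ~M) -> U = T -> F = F
R -> U = F -> F = T
R xor (R -> U) = F xor T = T
M xor (R xor (R -> U)) = F xor T = T
((~R -> ~M) -> U) -> (M xor (R xor (R -> U))) = F -> T = T
Hence (A) is true.

(B): In symbols: ~R -> ((~U & ~M) <-> ~R)

~R = ~F = T
~U = ~F = T
~M = ~F = T
~U & ~M = T & T = T
~R = ~F = T
(~U & ~M) <-> ~R = T <-> T = T
~R -> ((~U & ~M) <-> ~R) = T -> T = T
Thus (B) is true.

(C): In symbols: ~(U nor ((M nand R) xor (~R <-> M)))

M nand R = F nand F = T
~R = ~F = T
~R <-> M = T <-> F = F
(M nand R) xor (~R <-> M) = T xor F = T
U nor ((M nand R) xor (~R <-> M)) = F nor T = F
~(U nor ((M nand R) xor (~R <-> M))) = ~F = T
So (C) is true.

Count: 3.

3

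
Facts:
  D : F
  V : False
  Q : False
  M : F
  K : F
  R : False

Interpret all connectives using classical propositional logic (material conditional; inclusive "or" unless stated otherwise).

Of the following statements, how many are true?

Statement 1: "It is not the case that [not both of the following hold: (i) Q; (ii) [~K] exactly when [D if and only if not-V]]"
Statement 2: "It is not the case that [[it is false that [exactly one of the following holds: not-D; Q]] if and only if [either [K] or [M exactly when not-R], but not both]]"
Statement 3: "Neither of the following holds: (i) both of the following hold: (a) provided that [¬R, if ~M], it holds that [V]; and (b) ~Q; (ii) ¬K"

0

Statement 1: Parsed as not (Q nand (not K iff (D iff not V)))

not K = not False = True
not V = not False = True
D iff not V = False iff True = False
not K iff (D iff not V) = True iff False = False
Q nand (not K iff (D iff not V)) = False nand False = True
not (Q nand (not K iff (D iff not V))) = not True = False
Hence Statement 1 is false.

Statement 2: Parsed as not (not (not D xor Q) iff (K xor (M iff not R)))

not D = not False = True
not D xor Q = True xor False = True
not (not D xor Q) = not True = False
not R = not False = True
M iff not R = False iff True = False
K xor (M iff not R) = False xor False = False
not (not D xor Q) iff (K xor (M iff not R)) = False iff False = True
not (not (not D xor Q) iff (K xor (M iff not R))) = not True = False
Thus Statement 2 is false.

Statement 3: In symbols: (((not M -> not R) -> V) and not Q) nor not K

not M = not False = True
not R = not False = True
not M -> not R = True -> True = True
(not M -> not R) -> V = True -> False = False
not Q = not False = True
((not M -> not R) -> V) and not Q = False and True = False
not K = not False = True
(((not M -> not R) -> V) and not Q) nor not K = False nor True = False
Thus Statement 3 is false.

Count: 0.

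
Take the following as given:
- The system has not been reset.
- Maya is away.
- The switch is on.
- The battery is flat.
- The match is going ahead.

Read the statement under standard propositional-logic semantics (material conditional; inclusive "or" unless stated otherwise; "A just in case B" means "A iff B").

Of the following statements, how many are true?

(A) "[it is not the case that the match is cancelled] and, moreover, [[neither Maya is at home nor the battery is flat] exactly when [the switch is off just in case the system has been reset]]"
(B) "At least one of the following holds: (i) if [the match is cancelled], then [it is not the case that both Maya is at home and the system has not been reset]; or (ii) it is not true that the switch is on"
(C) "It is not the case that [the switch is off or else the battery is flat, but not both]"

Let P = "the match is cancelled" (F), N = "Maya is at home" (F), L = "the battery is charged" (F), M = "the switch is on" (T), S = "the system has been reset" (F).

(A): Formalization: ~P & ((N nor ~L) <-> (~M <-> S))

~P = ~F = T
~L = ~F = T
N nor ~L = F nor T = F
~M = ~T = F
~M <-> S = F <-> F = T
(N nor ~L) <-> (~M <-> S) = F <-> T = F
~P & ((N nor ~L) <-> (~M <-> S)) = T & F = F
Hence (A) is false.

(B): In symbols: (P -> (N nand ~S)) | ~M

~S = ~F = T
N nand ~S = F nand T = T
P -> (N nand ~S) = F -> T = T
~M = ~T = F
(P -> (N nand ~S)) | ~M = T | F = T
Thus (B) is true.

(C): Parsed as ~(~M xor ~L)

~M = ~T = F
~L = ~F = T
~M xor ~L = F xor T = T
~(~M xor ~L) = ~T = F
Thus (C) is false.

1 of the 3 statements is true.

1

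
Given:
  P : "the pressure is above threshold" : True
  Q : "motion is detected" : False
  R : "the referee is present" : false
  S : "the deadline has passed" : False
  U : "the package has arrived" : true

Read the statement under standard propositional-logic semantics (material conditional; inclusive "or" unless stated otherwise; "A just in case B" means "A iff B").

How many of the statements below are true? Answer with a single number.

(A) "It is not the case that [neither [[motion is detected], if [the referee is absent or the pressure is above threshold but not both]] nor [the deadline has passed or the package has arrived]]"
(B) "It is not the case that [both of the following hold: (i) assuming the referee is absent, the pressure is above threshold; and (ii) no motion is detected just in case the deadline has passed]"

(A): Formalization: ¬(((¬R ⊕ P) → Q) ↓ (S ∨ U))

¬R = ¬F = T
¬R ⊕ P = T ⊕ T = F
(¬R ⊕ P) → Q = F → F = T
S ∨ U = F ∨ T = T
((¬R ⊕ P) → Q) ↓ (S ∨ U) = T ↓ T = F
¬(((¬R ⊕ P) → Q) ↓ (S ∨ U)) = ¬F = T
Thus (A) is true.

(B): Formalization: ¬((¬R → P) ∧ (¬Q ↔ S))

¬R = ¬F = T
¬R → P = T → T = T
¬Q = ¬F = T
¬Q ↔ S = T ↔ F = F
(¬R → P) ∧ (¬Q ↔ S) = T ∧ F = F
¬((¬R → P) ∧ (¬Q ↔ S)) = ¬F = T
Thus (B) is true.

2 of the 2 statements are true ((A), (B)).

2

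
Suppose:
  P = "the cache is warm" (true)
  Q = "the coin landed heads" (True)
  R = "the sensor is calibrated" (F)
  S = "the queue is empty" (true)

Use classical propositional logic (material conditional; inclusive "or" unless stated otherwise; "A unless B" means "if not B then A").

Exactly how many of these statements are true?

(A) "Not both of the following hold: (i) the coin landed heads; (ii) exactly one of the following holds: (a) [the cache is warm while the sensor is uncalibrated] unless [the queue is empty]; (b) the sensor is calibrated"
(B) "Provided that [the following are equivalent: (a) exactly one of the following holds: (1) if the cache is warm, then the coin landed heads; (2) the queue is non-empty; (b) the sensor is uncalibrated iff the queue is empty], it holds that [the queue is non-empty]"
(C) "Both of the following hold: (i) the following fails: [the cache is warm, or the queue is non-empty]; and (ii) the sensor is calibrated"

(A): Parsed as Q nand (((P & ~R) | S) xor R)

~R = ~F = T
P & ~R = T & T = T
(P & ~R) | S = T | T = T
((P & ~R) | S) xor R = T xor F = T
Q nand (((P & ~R) | S) xor R) = T nand T = F
Thus (A) is false.

(B): Formalization: (((P -> Q) xor ~S) <-> (~R <-> S)) -> ~S

P -> Q = T -> T = T
~S = ~T = F
(P -> Q) xor ~S = T xor F = T
~R = ~F = T
~R <-> S = T <-> T = T
((P -> Q) xor ~S) <-> (~R <-> S) = T <-> T = T
~S = ~T = F
(((P -> Q) xor ~S) <-> (~R <-> S)) -> ~S = T -> F = F
So (B) is false.

(C): Formalization: ~(P | ~S) & R

~S = ~T = F
P | ~S = T | F = T
~(P | ~S) = ~T = F
~(P | ~S) & R = F & F = F
Thus (C) is false.

Count: 0.

0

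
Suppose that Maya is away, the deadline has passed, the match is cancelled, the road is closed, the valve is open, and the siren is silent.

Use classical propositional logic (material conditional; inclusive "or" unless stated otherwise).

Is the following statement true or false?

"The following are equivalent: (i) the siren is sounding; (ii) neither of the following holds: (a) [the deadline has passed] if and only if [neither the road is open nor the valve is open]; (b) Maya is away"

The statement is true.

Let P = "the siren is sounding" (F), N = "the deadline has passed" (T), Q = "the road is closed" (T), W = "the valve is open" (T), D = "Maya is at home" (F).
This is P <-> ((N <-> (~Q nor W)) nor ~D).

~Q = ~T = F
~Q nor W = F nor T = F
N <-> (~Q nor W) = T <-> F = F
~D = ~F = T
(N <-> (~Q nor W)) nor ~D = F nor T = F
P <-> ((N <-> (~Q nor W)) nor ~D) = F <-> F = T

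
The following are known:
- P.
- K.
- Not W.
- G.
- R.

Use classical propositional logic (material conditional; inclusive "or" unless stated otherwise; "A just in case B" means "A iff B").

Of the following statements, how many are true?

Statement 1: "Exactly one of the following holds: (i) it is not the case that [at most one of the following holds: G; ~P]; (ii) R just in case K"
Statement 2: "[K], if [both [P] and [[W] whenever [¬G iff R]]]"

Statement 1: Formalization: not (G nand not P) xor (R iff K)

not P = not True = False
G nand not P = True nand False = True
not (G nand not P) = not True = False
R iff K = True iff True = True
not (G nand not P) xor (R iff K) = False xor True = True
So Statement 1 is true.

Statement 2: Formalization: (P and ((not G iff R) -> W)) -> K

not G = not True = False
not G iff R = False iff True = False
(not G iff R) -> W = False -> False = True
P and ((not G iff R) -> W) = True and True = True
(P and ((not G iff R) -> W)) -> K = True -> True = True
So Statement 2 is true.

2 of the 2 statements are true.

2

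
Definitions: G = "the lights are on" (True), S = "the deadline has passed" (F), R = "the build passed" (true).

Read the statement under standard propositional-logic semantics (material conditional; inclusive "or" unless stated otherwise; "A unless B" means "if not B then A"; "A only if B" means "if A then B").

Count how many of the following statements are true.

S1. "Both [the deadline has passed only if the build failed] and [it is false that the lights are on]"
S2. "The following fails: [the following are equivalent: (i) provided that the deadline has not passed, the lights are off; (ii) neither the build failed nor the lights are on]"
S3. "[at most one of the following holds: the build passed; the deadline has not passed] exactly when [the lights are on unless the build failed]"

0

S1: In symbols: (S -> ~R) & ~G

~R = ~T = F
S -> ~R = F -> F = T
~G = ~T = F
(S -> ~R) & ~G = T & F = F
So S1 is false.

S2: In symbols: ~((~S -> ~G) <-> (~R nor G))

~S = ~F = T
~G = ~T = F
~S -> ~G = T -> F = F
~R = ~T = F
~R nor G = F nor T = F
(~S -> ~G) <-> (~R nor G) = F <-> F = T
~((~S -> ~G) <-> (~R nor G)) = ~T = F
Thus S2 is false.

S3: Formalization: (R nand ~S) <-> (G | ~R)

~S = ~F = T
R nand ~S = T nand T = F
~R = ~T = F
G | ~R = T | F = T
(R nand ~S) <-> (G | ~R) = F <-> T = F
Hence S3 is false.

True statements: 0 (none).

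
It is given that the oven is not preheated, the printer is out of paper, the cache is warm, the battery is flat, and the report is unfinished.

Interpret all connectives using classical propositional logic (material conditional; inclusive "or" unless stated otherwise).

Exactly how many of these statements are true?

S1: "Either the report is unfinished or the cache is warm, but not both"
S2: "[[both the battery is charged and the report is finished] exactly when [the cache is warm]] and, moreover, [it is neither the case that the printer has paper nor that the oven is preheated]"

Let U = "the report is finished" (F), R = "the cache is warm" (T), S = "the battery is charged" (F), Q = "the printer has paper" (F), P = "the oven is preheated" (F).

S1: In symbols: ¬U ⊕ R

¬U = ¬F = T
¬U ⊕ R = T ⊕ T = F
Hence S1 is false.

S2: Formalization: ((S ∧ U) ↔ R) ∧ (Q ↓ P)

S ∧ U = F ∧ F = F
(S ∧ U) ↔ R = F ↔ T = F
Q ↓ P = F ↓ F = T
((S ∧ U) ↔ R) ∧ (Q ↓ P) = F ∧ T = F
Thus S2 is false.

True statements: 0 (none).

0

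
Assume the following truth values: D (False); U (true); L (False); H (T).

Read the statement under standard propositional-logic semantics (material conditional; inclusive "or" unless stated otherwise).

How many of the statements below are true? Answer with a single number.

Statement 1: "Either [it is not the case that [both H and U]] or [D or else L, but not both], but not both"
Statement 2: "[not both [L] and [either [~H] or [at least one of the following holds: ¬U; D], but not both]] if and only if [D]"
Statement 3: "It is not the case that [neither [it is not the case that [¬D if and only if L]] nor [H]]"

1

Statement 1: Formalization: ¬(H ∧ U) ⊕ (D ⊕ L)

H ∧ U = T ∧ T = T
¬(H ∧ U) = ¬T = F
D ⊕ L = F ⊕ F = F
¬(H ∧ U) ⊕ (D ⊕ L) = F ⊕ F = F
Hence Statement 1 is false.

Statement 2: Parsed as (L ↑ (¬H ⊕ (¬U ∨ D))) ↔ D

¬H = ¬T = F
¬U = ¬T = F
¬U ∨ D = F ∨ F = F
¬H ⊕ (¬U ∨ D) = F ⊕ F = F
L ↑ (¬H ⊕ (¬U ∨ D)) = F ↑ F = T
(L ↑ (¬H ⊕ (¬U ∨ D))) ↔ D = T ↔ F = F
So Statement 2 is false.

Statement 3: In symbols: ¬(¬(¬D ↔ L) ↓ H)

¬D = ¬F = T
¬D ↔ L = T ↔ F = F
¬(¬D ↔ L) = ¬F = T
¬(¬D ↔ L) ↓ H = T ↓ T = F
¬(¬(¬D ↔ L) ↓ H) = ¬F = T
Thus Statement 3 is true.

1 of the 3 statements is true (Statement 3).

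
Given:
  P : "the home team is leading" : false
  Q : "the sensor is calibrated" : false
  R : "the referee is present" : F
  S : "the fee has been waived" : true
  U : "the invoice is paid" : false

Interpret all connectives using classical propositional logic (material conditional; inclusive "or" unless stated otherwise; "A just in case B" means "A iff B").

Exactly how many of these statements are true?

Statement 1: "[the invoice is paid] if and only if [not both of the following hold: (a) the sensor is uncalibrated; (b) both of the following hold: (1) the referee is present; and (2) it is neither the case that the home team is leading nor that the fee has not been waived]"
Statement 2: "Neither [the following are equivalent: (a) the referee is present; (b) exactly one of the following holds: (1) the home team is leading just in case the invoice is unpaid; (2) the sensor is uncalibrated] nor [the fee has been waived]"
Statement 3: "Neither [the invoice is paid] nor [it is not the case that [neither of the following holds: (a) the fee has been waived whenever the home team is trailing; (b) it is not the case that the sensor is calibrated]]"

0

Statement 1: In symbols: U iff (not Q nand (R and (P nor not S)))

not Q = not False = True
not S = not True = False
P nor not S = False nor False = True
R and (P nor not S) = False and True = False
not Q nand (R and (P nor not S)) = True nand False = True
U iff (not Q nand (R and (P nor not S))) = False iff True = False
So Statement 1 is false.

Statement 2: This is (R iff ((P iff not U) xor not Q)) nor S.

not U = not False = True
P iff not U = False iff True = False
not Q = not False = True
(P iff not U) xor not Q = False xor True = True
R iff ((P iff not U) xor not Q) = False iff True = False
(R iff ((P iff not U) xor not Q)) nor S = False nor True = False
Thus Statement 2 is false.

Statement 3: This is U nor not ((not P -> S) nor not Q).

not P = not False = True
not P -> S = True -> True = True
not Q = not False = True
(not P -> S) nor not Q = True nor True = False
not ((not P -> S) nor not Q) = not False = True
U nor not ((not P -> S) nor not Q) = False nor True = False
So Statement 3 is false.

True statements: 0 (none).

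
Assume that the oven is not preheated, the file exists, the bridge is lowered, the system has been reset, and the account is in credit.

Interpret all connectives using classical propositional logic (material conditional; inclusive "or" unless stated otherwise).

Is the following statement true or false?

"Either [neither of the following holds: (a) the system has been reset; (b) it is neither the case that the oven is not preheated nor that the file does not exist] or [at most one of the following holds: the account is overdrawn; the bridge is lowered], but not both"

The statement is true.

Let R = "the system has been reset" (T), V = "the oven is preheated" (F), P = "the file exists" (T), M = "the account is overdrawn" (F), Q = "the bridge is raised" (F).
In symbols: (R ↓ (¬V ↓ ¬P)) ⊕ (M ↑ ¬Q)

¬V = ¬F = T
¬P = ¬T = F
¬V ↓ ¬P = T ↓ F = F
R ↓ (¬V ↓ ¬P) = T ↓ F = F
¬Q = ¬F = T
M ↑ ¬Q = F ↑ T = T
(R ↓ (¬V ↓ ¬P)) ⊕ (M ↑ ¬Q) = F ⊕ T = T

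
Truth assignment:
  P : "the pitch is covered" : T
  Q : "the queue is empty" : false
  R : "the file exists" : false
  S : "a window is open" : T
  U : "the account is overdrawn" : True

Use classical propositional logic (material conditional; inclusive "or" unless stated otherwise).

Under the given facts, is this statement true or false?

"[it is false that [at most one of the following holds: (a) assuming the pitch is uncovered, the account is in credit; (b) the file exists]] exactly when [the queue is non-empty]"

This is not ((not P -> not U) nand R) iff not Q.

not P = not True = False
not U = not True = False
not P -> not U = False -> False = True
(not P -> not U) nand R = True nand False = True
not ((not P -> not U) nand R) = not True = False
not Q = not False = True
not ((not P -> not U) nand R) iff not Q = False iff True = False

false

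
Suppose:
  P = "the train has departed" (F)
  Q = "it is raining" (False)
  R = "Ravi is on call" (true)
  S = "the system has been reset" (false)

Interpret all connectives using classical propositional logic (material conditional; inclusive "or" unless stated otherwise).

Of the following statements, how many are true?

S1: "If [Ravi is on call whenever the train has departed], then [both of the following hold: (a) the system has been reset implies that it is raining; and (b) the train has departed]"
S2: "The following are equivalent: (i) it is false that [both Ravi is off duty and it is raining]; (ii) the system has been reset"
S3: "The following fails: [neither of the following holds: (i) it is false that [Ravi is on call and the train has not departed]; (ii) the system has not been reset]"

S1: Parsed as (P -> R) -> ((S -> Q) & P)

P -> R = F -> T = T
S -> Q = F -> F = T
(S -> Q) & P = T & F = F
(P -> R) -> ((S -> Q) & P) = T -> F = F
So S1 is false.

S2: Parsed as ~(~R & Q) <-> S

~R = ~T = F
~R & Q = F & F = F
~(~R & Q) = ~F = T
~(~R & Q) <-> S = T <-> F = F
Hence S2 is false.

S3: Formalization: ~(~(R & ~P) nor ~S)

~P = ~F = T
R & ~P = T & T = T
~(R & ~P) = ~T = F
~S = ~F = T
~(R & ~P) nor ~S = F nor T = F
~(~(R & ~P) nor ~S) = ~F = T
So S3 is true.

True statements: 1 (S3).

1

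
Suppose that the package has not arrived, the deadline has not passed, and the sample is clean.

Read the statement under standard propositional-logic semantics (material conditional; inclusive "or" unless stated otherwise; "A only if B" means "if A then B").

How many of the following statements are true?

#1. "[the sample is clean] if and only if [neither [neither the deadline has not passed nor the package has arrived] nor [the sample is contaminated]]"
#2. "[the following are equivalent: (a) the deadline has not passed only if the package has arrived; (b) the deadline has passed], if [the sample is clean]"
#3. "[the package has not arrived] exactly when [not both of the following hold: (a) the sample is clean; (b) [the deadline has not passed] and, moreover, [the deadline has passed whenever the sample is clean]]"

3

Let R = "the sample is contaminated" (False), Q = "the deadline has passed" (False), P = "the package has arrived" (False).

#1: Parsed as not R iff ((not Q nor P) nor R)

not R = not False = True
not Q = not False = True
not Q nor P = True nor False = False
(not Q nor P) nor R = False nor False = True
not R iff ((not Q nor P) nor R) = True iff True = True
Hence #1 is true.

#2: In symbols: not R -> ((not Q -> P) iff Q)

not R = not False = True
not Q = not False = True
not Q -> P = True -> False = False
(not Q -> P) iff Q = False iff False = True
not R -> ((not Q -> P) iff Q) = True -> True = True
Thus #2 is true.

#3: In symbols: not P iff (not R nand (not Q and (not R -> Q)))

not P = not False = True
not R = not False = True
not Q = not False = True
not R = not False = True
not R -> Q = True -> False = False
not Q and (not R -> Q) = True and False = False
not R nand (not Q and (not R -> Q)) = True nand False = True
not P iff (not R nand (not Q and (not R -> Q))) = True iff True = True
So #3 is true.

Count: 3.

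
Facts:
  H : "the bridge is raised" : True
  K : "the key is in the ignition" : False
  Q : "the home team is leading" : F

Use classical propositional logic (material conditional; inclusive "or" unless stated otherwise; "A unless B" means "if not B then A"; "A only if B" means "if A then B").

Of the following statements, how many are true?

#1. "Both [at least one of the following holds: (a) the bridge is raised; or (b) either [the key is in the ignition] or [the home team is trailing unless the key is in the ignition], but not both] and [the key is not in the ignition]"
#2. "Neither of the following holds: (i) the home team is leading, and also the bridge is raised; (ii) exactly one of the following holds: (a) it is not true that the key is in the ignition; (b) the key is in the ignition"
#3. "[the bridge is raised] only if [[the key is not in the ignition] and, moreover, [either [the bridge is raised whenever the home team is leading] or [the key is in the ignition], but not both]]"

#1: In symbols: (H ∨ (K ⊕ (¬Q ∨ K))) ∧ ¬K

¬Q = ¬F = T
¬Q ∨ K = T ∨ F = T
K ⊕ (¬Q ∨ K) = F ⊕ T = T
H ∨ (K ⊕ (¬Q ∨ K)) = T ∨ T = T
¬K = ¬F = T
(H ∨ (K ⊕ (¬Q ∨ K))) ∧ ¬K = T ∧ T = T
Hence #1 is true.

#2: In symbols: (Q ∧ H) ↓ (¬K ⊕ K)

Q ∧ H = F ∧ T = F
¬K = ¬F = T
¬K ⊕ K = T ⊕ F = T
(Q ∧ H) ↓ (¬K ⊕ K) = F ↓ T = F
So #2 is false.

#3: This is H → (¬K ∧ ((Q → H) ⊕ K)).

¬K = ¬F = T
Q → H = F → T = T
(Q → H) ⊕ K = T ⊕ F = T
¬K ∧ ((Q → H) ⊕ K) = T ∧ T = T
H → (¬K ∧ ((Q → H) ⊕ K)) = T → T = T
Thus #3 is true.

2 of the 3 statements are true (#1, #3).

2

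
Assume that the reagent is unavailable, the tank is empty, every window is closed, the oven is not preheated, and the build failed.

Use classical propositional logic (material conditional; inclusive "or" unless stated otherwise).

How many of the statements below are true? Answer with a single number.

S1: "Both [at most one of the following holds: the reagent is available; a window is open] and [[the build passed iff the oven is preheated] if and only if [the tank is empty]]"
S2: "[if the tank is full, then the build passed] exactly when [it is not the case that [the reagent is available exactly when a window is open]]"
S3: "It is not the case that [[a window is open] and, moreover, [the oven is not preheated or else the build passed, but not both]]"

Let V = "the reagent is available" (False), G = "a window is open" (False), W = "the build passed" (False), H = "the oven is preheated" (False), D = "the tank is full" (False).

S1: This is (V nand G) and ((W iff H) iff not D).

V nand G = False nand False = True
W iff H = False iff False = True
not D = not False = True
(W iff H) iff not D = True iff True = True
(V nand G) and ((W iff H) iff not D) = True and True = True
So S1 is true.

S2: Parsed as (D -> W) iff not (V iff G)

D -> W = False -> False = True
V iff G = False iff False = True
not (V iff G) = not True = False
(D -> W) iff not (V iff G) = True iff False = False
Thus S2 is false.

S3: Formalization: not (G and (not H xor W))

not H = not False = True
not H xor W = True xor False = True
G and (not H xor W) = False and True = False
not (G and (not H xor W)) = not False = True
So S3 is true.

Count: 2.

2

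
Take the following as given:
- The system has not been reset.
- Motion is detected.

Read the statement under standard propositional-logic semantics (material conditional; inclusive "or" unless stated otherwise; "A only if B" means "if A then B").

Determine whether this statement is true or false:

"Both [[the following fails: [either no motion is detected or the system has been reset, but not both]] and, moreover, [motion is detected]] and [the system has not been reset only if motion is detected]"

True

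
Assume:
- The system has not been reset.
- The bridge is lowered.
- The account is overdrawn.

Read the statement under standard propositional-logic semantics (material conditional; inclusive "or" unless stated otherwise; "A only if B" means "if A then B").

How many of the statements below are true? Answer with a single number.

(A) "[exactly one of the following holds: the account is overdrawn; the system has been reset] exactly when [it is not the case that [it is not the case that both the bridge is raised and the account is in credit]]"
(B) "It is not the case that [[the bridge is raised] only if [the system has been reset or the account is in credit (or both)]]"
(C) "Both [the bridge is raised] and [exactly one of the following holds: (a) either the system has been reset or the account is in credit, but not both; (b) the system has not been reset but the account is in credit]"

0

Let H = "the account is overdrawn" (T), U = "the system has been reset" (F), G = "the bridge is raised" (F).

(A): In symbols: (H xor U) <-> ~(G nand ~H)

H xor U = T xor F = T
~H = ~T = F
G nand ~H = F nand F = T
~(G nand ~H) = ~T = F
(H xor U) <-> ~(G nand ~H) = T <-> F = F
Thus (A) is false.

(B): In symbols: ~(G -> (U | ~H))

~H = ~T = F
U | ~H = F | F = F
G -> (U | ~H) = F -> F = T
~(G -> (U | ~H)) = ~T = F
Hence (B) is false.

(C): Parsed as G & ((U xor ~H) xor (~U & ~H))

~H = ~T = F
U xor ~H = F xor F = F
~U = ~F = T
~H = ~T = F
~U & ~H = T & F = F
(U xor ~H) xor (~U & ~H) = F xor F = F
G & ((U xor ~H) xor (~U & ~H)) = F & F = F
So (C) is false.

True statements: 0 (none).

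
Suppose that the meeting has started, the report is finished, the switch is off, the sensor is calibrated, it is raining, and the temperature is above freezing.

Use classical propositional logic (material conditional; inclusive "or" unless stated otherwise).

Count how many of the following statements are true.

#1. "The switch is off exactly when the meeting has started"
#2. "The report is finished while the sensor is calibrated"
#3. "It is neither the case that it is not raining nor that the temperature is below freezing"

3

Let R = "the switch is on" (False), V = "the meeting has started" (True), N = "the report is finished" (True), M = "the sensor is calibrated" (True), D = "it is raining" (True), U = "the temperature is below freezing" (False).

#1: Parsed as not R iff V

not R = not False = True
not R iff V = True iff True = True
Thus #1 is true.

#2: Parsed as N and M

N and M = True and True = True
Hence #2 is true.

#3: In symbols: not D nor U

not D = not True = False
not D nor U = False nor False = True
Thus #3 is true.

3 of the 3 statements are true.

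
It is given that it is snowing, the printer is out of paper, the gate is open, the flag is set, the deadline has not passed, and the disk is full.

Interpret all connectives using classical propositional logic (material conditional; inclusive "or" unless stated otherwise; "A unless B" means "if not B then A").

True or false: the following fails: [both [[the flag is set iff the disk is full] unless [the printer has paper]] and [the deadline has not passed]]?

False

Let S = "the flag is set" (T), V = "the disk is full" (T), Q = "the printer has paper" (F), U = "the deadline has passed" (F).
This is ¬(((S ↔ V) ∨ Q) ∧ ¬U).

S ↔ V = T ↔ T = T
(S ↔ V) ∨ Q = T ∨ F = T
¬U = ¬F = T
((S ↔ V) ∨ Q) ∧ ¬U = T ∧ T = T
¬(((S ↔ V) ∨ Q) ∧ ¬U) = ¬T = F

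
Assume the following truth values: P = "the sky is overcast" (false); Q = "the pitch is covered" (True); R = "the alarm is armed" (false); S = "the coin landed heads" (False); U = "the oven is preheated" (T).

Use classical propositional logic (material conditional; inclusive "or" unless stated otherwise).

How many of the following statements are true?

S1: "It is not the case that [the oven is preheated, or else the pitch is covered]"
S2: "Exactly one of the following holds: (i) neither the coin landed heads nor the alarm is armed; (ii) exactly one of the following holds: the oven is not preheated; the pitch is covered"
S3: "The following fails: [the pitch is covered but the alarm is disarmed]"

0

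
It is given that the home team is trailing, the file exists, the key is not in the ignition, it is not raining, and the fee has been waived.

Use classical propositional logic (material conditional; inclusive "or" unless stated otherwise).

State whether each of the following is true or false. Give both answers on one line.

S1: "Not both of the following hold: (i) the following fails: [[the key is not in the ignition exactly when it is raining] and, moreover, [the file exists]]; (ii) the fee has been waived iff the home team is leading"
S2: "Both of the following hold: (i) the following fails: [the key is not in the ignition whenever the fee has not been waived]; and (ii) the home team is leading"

S1 true; S2 false

Let R = "the key is in the ignition" (False), S = "it is raining" (False), Q = "the file exists" (True), U = "the fee has been waived" (True), P = "the home team is leading" (False).

S1: Formalization: not ((not R iff S) and Q) nand (U iff P)

not R = not False = True
not R iff S = True iff False = False
(not R iff S) and Q = False and True = False
not ((not R iff S) and Q) = not False = True
U iff P = True iff False = False
not ((not R iff S) and Q) nand (U iff P) = True nand False = True
So S1 is true.

S2: Formalization: not (not U -> not R) and P

not U = not True = False
not R = not False = True
not U -> not R = False -> True = True
not (not U -> not R) = not True = False
not (not U -> not R) and P = False and False = False
Thus S2 is false.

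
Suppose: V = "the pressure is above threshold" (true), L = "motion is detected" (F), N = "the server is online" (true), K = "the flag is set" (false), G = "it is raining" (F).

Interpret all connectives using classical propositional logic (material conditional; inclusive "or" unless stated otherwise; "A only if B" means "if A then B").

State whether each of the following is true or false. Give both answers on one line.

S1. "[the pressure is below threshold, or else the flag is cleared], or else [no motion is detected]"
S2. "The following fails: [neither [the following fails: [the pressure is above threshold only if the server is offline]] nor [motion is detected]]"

S1 True, S2 True

S1: In symbols: (not V or not K) or not L

not V = not True = False
not K = not False = True
not V or not K = False or True = True
not L = not False = True
(not V or not K) or not L = True or True = True
So S1 is true.

S2: In symbols: not (not (V -> not N) nor L)

not N = not True = False
V -> not N = True -> False = False
not (V -> not N) = not False = True
not (V -> not N) nor L = True nor False = False
not (not (V -> not N) nor L) = not False = True
So S2 is true.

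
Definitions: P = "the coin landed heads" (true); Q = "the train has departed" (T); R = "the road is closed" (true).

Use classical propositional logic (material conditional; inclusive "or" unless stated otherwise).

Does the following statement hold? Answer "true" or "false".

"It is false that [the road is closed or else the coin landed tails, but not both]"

The statement is false.

Parsed as ~(R xor ~P)

~P = ~T = F
R xor ~P = T xor F = T
~(R xor ~P) = ~T = F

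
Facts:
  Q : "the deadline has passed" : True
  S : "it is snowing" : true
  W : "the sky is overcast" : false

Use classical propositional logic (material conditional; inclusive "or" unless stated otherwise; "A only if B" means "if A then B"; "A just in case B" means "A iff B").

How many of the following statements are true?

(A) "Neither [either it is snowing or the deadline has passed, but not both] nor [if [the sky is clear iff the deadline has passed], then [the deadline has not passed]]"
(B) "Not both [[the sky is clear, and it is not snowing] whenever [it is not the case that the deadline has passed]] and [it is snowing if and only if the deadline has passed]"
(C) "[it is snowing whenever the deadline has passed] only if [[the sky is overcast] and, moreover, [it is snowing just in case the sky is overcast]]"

1

(A): This is (S xor Q) nor ((~W <-> Q) -> ~Q).

S xor Q = T xor T = F
~W = ~F = T
~W <-> Q = T <-> T = T
~Q = ~T = F
(~W <-> Q) -> ~Q = T -> F = F
(S xor Q) nor ((~W <-> Q) -> ~Q) = F nor F = T
Hence (A) is true.

(B): Parsed as (~Q -> (~W & ~S)) nand (S <-> Q)

~Q = ~T = F
~W = ~F = T
~S = ~T = F
~W & ~S = T & F = F
~Q -> (~W & ~S) = F -> F = T
S <-> Q = T <-> T = T
(~Q -> (~W & ~S)) nand (S <-> Q) = T nand T = F
Thus (B) is false.

(C): Formalization: (Q -> S) -> (W & (S <-> W))

Q -> S = T -> T = T
S <-> W = T <-> F = F
W & (S <-> W) = F & F = F
(Q -> S) -> (W & (S <-> W)) = T -> F = F
So (C) is false.

True statements: 1 ((A)).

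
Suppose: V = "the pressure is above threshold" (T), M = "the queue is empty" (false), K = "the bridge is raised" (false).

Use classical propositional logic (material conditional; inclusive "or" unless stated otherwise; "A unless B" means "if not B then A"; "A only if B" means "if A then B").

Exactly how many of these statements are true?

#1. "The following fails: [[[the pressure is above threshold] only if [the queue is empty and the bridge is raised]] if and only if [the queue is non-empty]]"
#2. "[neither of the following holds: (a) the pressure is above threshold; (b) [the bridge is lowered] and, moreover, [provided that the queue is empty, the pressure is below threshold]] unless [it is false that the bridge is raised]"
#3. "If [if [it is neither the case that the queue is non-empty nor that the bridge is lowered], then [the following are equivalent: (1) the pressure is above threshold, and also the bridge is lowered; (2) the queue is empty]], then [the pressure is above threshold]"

3

#1: This is not ((V -> (M and K)) iff not M).

M and K = False and False = False
V -> (M and K) = True -> False = False
not M = not False = True
(V -> (M and K)) iff not M = False iff True = False
not ((V -> (M and K)) iff not M) = not False = True
Thus #1 is true.

#2: Parsed as (V nor (not K and (M -> not V))) or not K

not K = not False = True
not V = not True = False
M -> not V = False -> False = True
not K and (M -> not V) = True and True = True
V nor (not K and (M -> not V)) = True nor True = False
not K = not False = True
(V nor (not K and (M -> not V))) or not K = False or True = True
So #2 is true.

#3: In symbols: ((not M nor not K) -> ((V and not K) iff M)) -> V

not M = not False = True
not K = not False = True
not M nor not K = True nor True = False
not K = not False = True
V and not K = True and True = True
(V and not K) iff M = True iff False = False
(not M nor not K) -> ((V and not K) iff M) = False -> False = True
((not M nor not K) -> ((V and not K) iff M)) -> V = True -> True = True
Thus #3 is true.

True statements: 3 (#1, #2, #3).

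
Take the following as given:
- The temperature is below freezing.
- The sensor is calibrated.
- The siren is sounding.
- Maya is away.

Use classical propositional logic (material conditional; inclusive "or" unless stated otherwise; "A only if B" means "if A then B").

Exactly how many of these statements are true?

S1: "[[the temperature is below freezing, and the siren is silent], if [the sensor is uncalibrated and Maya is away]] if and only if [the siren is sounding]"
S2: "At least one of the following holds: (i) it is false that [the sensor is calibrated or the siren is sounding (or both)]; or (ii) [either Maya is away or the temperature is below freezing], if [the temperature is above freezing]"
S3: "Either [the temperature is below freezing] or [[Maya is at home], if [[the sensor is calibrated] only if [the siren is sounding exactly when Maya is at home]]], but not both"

Let Q = "the sensor is calibrated" (T), S = "Maya is at home" (F), P = "the temperature is below freezing" (T), R = "the siren is sounding" (T).

S1: This is ((~Q & ~S) -> (P & ~R)) <-> R.

~Q = ~T = F
~S = ~F = T
~Q & ~S = F & T = F
~R = ~T = F
P & ~R = T & F = F
(~Q & ~S) -> (P & ~R) = F -> F = T
((~Q & ~S) -> (P & ~R)) <-> R = T <-> T = T
Hence S1 is true.

S2: This is ~(Q | R) | (~P -> (~S | P)).

Q | R = T | T = T
~(Q | R) = ~T = F
~P = ~T = F
~S = ~F = T
~S | P = T | T = T
~P -> (~S | P) = F -> T = T
~(Q | R) | (~P -> (~S | P)) = F | T = T
Hence S2 is true.

S3: This is P xor ((Q -> (R <-> S)) -> S).

R <-> S = T <-> F = F
Q -> (R <-> S) = T -> F = F
(Q -> (R <-> S)) -> S = F -> F = T
P xor ((Q -> (R <-> S)) -> S) = T xor T = F
Hence S3 is false.

2 of the 3 statements are true (S1, S2).

2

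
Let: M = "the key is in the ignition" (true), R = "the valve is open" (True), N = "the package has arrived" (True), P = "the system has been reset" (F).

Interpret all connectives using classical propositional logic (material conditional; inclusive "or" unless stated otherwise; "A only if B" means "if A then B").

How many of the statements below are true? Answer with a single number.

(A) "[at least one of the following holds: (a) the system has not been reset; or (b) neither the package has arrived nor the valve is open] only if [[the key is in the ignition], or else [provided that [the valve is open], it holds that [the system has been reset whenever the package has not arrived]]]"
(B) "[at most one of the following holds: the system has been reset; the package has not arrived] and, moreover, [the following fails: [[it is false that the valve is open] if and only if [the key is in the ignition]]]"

2

(A): Parsed as (¬P ∨ (N ↓ R)) → (M ∨ (R → (¬N → P)))

¬P = ¬F = T
N ↓ R = T ↓ T = F
¬P ∨ (N ↓ R) = T ∨ F = T
¬N = ¬T = F
¬N → P = F → F = T
R → (¬N → P) = T → T = T
M ∨ (R → (¬N → P)) = T ∨ T = T
(¬P ∨ (N ↓ R)) → (M ∨ (R → (¬N → P))) = T → T = T
So (A) is true.

(B): Parsed as (P ↑ ¬N) ∧ ¬(¬R ↔ M)

¬N = ¬T = F
P ↑ ¬N = F ↑ F = T
¬R = ¬T = F
¬R ↔ M = F ↔ T = F
¬(¬R ↔ M) = ¬F = T
(P ↑ ¬N) ∧ ¬(¬R ↔ M) = T ∧ T = T
Thus (B) is true.

Count: 2.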